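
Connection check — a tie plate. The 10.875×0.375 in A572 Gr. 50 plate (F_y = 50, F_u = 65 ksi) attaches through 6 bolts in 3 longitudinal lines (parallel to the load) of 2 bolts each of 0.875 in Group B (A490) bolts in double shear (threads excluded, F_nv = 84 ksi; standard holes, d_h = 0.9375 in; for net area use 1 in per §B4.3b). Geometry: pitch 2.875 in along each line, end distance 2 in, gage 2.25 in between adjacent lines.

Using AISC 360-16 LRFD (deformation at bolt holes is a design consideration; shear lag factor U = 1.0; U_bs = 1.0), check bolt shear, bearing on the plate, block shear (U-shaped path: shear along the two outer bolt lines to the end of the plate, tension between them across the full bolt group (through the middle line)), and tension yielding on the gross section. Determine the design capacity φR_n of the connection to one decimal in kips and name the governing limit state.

Bolt shear: A_b = π(0.875)²/4 = 0.60132 in². φR_n = 0.75 × 84 × 0.60132 × 6 × 2 = 454.6 kips.
Bearing (0.375 in plate, F_u = 65 ksi): end bolts L_c = 2 − 0.9375/2 = 1.53125, R_n = min(1.2×1.53125×0.375×65, 2.4×0.875×0.375×65) = 44.789 kips/bolt; interior L_c = 2.875 − 0.9375 = 1.9375, R_n = 51.188 kips/bolt. φR_n = 0.75 × (3×44.789 + 3×51.188) = 215.9 kips.
Block shear: shear path 2×[2+1×2.875] = 2×4.875 in, A_gv = 3.6563, A_nv = 2×(4.875 − 1.5×1)×0.375 = 2.5313 in²; tension across gage: (4.5 − 2×1)×0.375 = 0.9375 in². R_n = min(0.6×65×2.5313, 0.6×50×3.6563) + 1.0×65×0.9375 = min(98.721, 109.69) + 60.938 = 159.66 kips. φR_n = 0.75 × 159.66 = 119.7 kips.
Tension yield (gross): A_g = 10.875×0.375 = 4.0781 in². φR_n = 0.90 × 50 × 4.0781 = 183.5 kips.
Governing: min(454.6, 215.9, 119.7, 183.5) = 119.7 kips → block shear.

119.7 kips (block shear governs)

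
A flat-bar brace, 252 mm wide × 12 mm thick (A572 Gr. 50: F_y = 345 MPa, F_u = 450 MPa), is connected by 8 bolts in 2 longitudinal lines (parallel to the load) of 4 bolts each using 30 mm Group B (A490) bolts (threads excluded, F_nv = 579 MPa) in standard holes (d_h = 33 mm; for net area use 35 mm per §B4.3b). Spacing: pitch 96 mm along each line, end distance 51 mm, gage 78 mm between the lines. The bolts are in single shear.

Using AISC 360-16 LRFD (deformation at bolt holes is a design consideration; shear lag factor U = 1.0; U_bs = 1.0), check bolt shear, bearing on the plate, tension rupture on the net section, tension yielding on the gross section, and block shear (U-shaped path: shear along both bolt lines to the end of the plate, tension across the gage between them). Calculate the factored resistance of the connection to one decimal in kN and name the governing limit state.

Bolt shear: A_b = π(30)²/4 = 706.86 mm². φR_n = 0.75 × 579 × 706.86 × 8 × 1 = 2455.6 kN.
Bearing (12 mm plate, F_u = 450 MPa): end bolts L_c = 51 − 33/2 = 34.5, R_n = min(1.2×34.5×12×450, 2.4×30×12×450) = 223.56 kN/bolt; interior L_c = 96 − 33 = 63, R_n = 388.8 kN/bolt. φR_n = 0.75 × (2×223.56 + 6×388.8) = 2084.9 kN.
Tension rupture (net): A_n = (252 − 2×35)×12 = 2184 mm² (U = 1.0, A_e = A_n). φR_n = 0.75 × 450 × 2184 = 737.1 kN.
Tension yield (gross): A_g = 252×12 = 3024 mm². φR_n = 0.90 × 345 × 3024 = 939.0 kN.
Block shear: shear path 2×[51+3×96] = 2×339 mm, A_gv = 8136, A_nv = 2×(339 − 3.5×35)×12 = 5196 mm²; tension across gage: (78 − 1×35)×12 = 516 mm². R_n = min(0.6×450×5196, 0.6×345×8136) + 1.0×450×516 = min(1402.9, 1684.2) + 232.2 = 1635.1 kN. φR_n = 0.75 × 1635.1 = 1226.3 kN.
Governing: min(2455.6, 2084.9, 737.1, 939.0, 1226.3) = 737.1 kN → net-section rupture.

737.1 kN (net-section rupture governs)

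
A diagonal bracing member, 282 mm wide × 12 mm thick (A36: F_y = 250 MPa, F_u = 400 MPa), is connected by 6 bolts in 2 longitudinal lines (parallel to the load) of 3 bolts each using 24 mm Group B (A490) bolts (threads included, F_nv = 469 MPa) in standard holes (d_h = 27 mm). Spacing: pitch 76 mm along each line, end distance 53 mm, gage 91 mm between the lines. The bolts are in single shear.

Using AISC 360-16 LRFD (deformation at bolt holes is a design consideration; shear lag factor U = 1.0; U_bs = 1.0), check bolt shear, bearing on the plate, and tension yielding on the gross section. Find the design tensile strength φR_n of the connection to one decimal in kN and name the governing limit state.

Bolt shear: A_b = π(24)²/4 = 452.39 mm². φR_n = 0.75 × 469 × 452.39 × 6 × 1 = 954.8 kN.
Bearing (12 mm plate, F_u = 400 MPa): end bolts L_c = 53 − 27/2 = 39.5, R_n = min(1.2×39.5×12×400, 2.4×24×12×400) = 227.52 kN/bolt; interior L_c = 76 − 27 = 49, R_n = 276.48 kN/bolt. φR_n = 0.75 × (2×227.52 + 4×276.48) = 1170.7 kN.
Tension yield (gross): A_g = 282×12 = 3384 mm². φR_n = 0.90 × 250 × 3384 = 761.4 kN.
Governing: min(954.8, 1170.7, 761.4) = 761.4 kN → gross-section yield.

761.4 kN (gross-section yield governs)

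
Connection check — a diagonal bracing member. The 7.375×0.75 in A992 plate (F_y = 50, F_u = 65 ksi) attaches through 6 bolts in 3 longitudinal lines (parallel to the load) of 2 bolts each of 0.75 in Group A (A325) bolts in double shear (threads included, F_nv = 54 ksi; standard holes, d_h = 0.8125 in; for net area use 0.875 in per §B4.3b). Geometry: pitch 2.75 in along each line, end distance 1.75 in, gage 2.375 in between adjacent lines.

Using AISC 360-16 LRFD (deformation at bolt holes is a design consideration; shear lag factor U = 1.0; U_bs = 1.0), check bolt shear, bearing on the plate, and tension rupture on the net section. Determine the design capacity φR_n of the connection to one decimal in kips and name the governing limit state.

173.7 kips (net-section rupture governs)

Bolt shear: A_b = π(0.75)²/4 = 0.44179 in². φR_n = 0.75 × 54 × 0.44179 × 6 × 2 = 214.7 kips.
Bearing (0.75 in plate, F_u = 65 ksi): end bolts L_c = 1.75 − 0.8125/2 = 1.34375, R_n = min(1.2×1.34375×0.75×65, 2.4×0.75×0.75×65) = 78.609 kips/bolt; interior L_c = 2.75 − 0.8125 = 1.9375, R_n = 87.75 kips/bolt. φR_n = 0.75 × (3×78.609 + 3×87.75) = 374.3 kips.
Tension rupture (net): A_n = (7.375 − 3×0.875)×0.75 = 3.5625 in² (U = 1.0, A_e = A_n). φR_n = 0.75 × 65 × 3.5625 = 173.7 kips.
Governing: min(214.7, 374.3, 173.7) = 173.7 kips → net-section rupture.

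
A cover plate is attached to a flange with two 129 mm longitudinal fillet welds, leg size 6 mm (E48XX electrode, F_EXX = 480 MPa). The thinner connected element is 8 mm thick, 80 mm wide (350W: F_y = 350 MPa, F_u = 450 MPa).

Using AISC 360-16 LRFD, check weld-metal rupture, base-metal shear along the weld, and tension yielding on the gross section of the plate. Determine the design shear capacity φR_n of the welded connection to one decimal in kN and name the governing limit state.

201.6 kN (gross-section yield governs)

Weld metal: throat = 0.707×6 = 4.242 mm, L = 2×129 = 258 mm. φR_n = 0.75 × 0.6 × 480 × 4.242 × 258 = 236.4 kN.
Base metal shear (8 mm plate): yield φR_n = 1.0×0.6×350×8×258 = 433.4 kN; rupture φR_n = 0.75×0.6×450×8×258 = 418.0 kN; take 418.0 kN (rupture).
Tension yield (gross): A_g = 80×8 = 640 mm². φR_n = 0.90 × 350 × 640 = 201.6 kN.
Governing: min(236.4, 418.0, 201.6) = 201.6 kN → gross-section yield.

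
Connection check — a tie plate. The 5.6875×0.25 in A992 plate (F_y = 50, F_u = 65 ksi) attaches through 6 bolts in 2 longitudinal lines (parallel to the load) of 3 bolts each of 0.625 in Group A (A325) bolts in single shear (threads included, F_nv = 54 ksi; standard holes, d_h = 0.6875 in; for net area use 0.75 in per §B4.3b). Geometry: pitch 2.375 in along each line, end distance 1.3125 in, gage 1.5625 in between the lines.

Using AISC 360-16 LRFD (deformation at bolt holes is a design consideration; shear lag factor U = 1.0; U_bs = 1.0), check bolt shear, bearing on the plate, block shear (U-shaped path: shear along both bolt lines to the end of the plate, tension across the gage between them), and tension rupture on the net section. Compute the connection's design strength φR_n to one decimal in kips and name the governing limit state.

Bolt shear: A_b = π(0.625)²/4 = 0.3068 in². φR_n = 0.75 × 54 × 0.3068 × 6 × 1 = 74.6 kips.
Bearing (0.25 in plate, F_u = 65 ksi): end bolts L_c = 1.3125 − 0.6875/2 = 0.96875, R_n = min(1.2×0.96875×0.25×65, 2.4×0.625×0.25×65) = 18.891 kips/bolt; interior L_c = 2.375 − 0.6875 = 1.6875, R_n = 24.375 kips/bolt. φR_n = 0.75 × (2×18.891 + 4×24.375) = 101.5 kips.
Block shear: shear path 2×[1.3125+2×2.375] = 2×6.0625 in, A_gv = 3.0313, A_nv = 2×(6.0625 − 2.5×0.75)×0.25 = 2.0938 in²; tension across gage: (1.5625 − 1×0.75)×0.25 = 0.20313 in². R_n = min(0.6×65×2.0938, 0.6×50×3.0313) + 1.0×65×0.20313 = min(81.658, 90.939) + 13.203 = 94.861 kips. φR_n = 0.75 × 94.861 = 71.1 kips.
Tension rupture (net): A_n = (5.6875 − 2×0.75)×0.25 = 1.0469 in² (U = 1.0, A_e = A_n). φR_n = 0.75 × 65 × 1.0469 = 51.0 kips.
Governing: min(74.6, 101.5, 71.1, 51.0) = 51.0 kips → net-section rupture.

51.0 kips (net-section rupture governs)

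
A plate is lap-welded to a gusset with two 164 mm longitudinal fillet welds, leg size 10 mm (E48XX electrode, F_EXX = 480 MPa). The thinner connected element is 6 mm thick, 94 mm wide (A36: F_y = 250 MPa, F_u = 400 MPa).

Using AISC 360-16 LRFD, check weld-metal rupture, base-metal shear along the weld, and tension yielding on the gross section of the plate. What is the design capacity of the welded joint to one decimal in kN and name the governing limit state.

126.9 kN (gross-section yield governs)

Weld metal: throat = 0.707×10 = 7.07 mm, L = 2×164 = 328 mm. φR_n = 0.75 × 0.6 × 480 × 7.07 × 328 = 500.9 kN.
Base metal shear (6 mm plate): yield φR_n = 1.0×0.6×250×6×328 = 295.2 kN; rupture φR_n = 0.75×0.6×400×6×328 = 354.2 kN; take 295.2 kN (yield).
Tension yield (gross): A_g = 94×6 = 564 mm². φR_n = 0.90 × 250 × 564 = 126.9 kN.
Governing: min(500.9, 295.2, 126.9) = 126.9 kN → gross-section yield.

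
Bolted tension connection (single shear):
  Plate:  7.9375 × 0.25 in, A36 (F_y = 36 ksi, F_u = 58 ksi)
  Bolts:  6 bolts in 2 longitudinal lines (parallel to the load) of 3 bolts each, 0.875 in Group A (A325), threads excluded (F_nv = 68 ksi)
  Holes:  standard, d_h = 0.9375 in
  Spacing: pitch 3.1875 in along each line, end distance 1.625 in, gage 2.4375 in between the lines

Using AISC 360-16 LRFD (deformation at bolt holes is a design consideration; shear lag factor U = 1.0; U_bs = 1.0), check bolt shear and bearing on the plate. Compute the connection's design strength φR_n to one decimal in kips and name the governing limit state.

Bolt shear: A_b = π(0.875)²/4 = 0.60132 in². φR_n = 0.75 × 68 × 0.60132 × 6 × 1 = 184.0 kips.
Bearing (0.25 in plate, F_u = 58 ksi): end bolts L_c = 1.625 − 0.9375/2 = 1.15625, R_n = min(1.2×1.15625×0.25×58, 2.4×0.875×0.25×58) = 20.119 kips/bolt; interior L_c = 3.1875 − 0.9375 = 2.25, R_n = 30.45 kips/bolt. φR_n = 0.75 × (2×20.119 + 4×30.45) = 121.5 kips.
Governing: min(184.0, 121.5) = 121.5 kips → bearing.

121.5 kips (bearing governs)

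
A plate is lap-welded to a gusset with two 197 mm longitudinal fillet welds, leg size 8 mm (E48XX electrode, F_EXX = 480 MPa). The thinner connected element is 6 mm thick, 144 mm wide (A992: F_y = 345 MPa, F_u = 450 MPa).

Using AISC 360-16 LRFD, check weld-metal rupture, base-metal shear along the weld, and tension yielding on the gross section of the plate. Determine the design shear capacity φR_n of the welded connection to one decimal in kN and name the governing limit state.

268.3 kN (gross-section yield governs)

Weld metal: throat = 0.707×8 = 5.656 mm, L = 2×197 = 394 mm. φR_n = 0.75 × 0.6 × 480 × 5.656 × 394 = 481.3 kN.
Base metal shear (6 mm plate): yield φR_n = 1.0×0.6×345×6×394 = 489.3 kN; rupture φR_n = 0.75×0.6×450×6×394 = 478.7 kN; take 478.7 kN (rupture).
Tension yield (gross): A_g = 144×6 = 864 mm². φR_n = 0.90 × 345 × 864 = 268.3 kN.
Governing: min(481.3, 478.7, 268.3) = 268.3 kN → gross-section yield.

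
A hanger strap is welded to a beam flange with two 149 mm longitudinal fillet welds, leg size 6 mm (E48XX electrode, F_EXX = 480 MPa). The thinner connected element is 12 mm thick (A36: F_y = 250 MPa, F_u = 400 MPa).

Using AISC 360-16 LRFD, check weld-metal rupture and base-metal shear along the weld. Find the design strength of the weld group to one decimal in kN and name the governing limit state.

273.0 kN (weld metal governs)

Weld metal: throat = 0.707×6 = 4.242 mm, L = 2×149 = 298 mm. φR_n = 0.75 × 0.6 × 480 × 4.242 × 298 = 273.0 kN.
Base metal shear (12 mm plate): yield φR_n = 1.0×0.6×250×12×298 = 536.4 kN; rupture φR_n = 0.75×0.6×400×12×298 = 643.7 kN; take 536.4 kN (yield).
Governing: min(273.0, 536.4) = 273.0 kN → weld metal.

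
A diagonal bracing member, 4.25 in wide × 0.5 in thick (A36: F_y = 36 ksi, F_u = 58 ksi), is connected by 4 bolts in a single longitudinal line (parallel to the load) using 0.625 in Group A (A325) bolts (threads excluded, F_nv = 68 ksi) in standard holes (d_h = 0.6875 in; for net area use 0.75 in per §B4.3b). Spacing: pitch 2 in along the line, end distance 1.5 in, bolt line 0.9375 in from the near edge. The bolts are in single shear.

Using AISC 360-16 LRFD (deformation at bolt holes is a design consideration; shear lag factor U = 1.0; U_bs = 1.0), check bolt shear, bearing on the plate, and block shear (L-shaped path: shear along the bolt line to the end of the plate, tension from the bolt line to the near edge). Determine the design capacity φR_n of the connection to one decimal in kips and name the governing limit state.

62.6 kips (bolt shear governs)

Bolt shear: A_b = π(0.625)²/4 = 0.3068 in². φR_n = 0.75 × 68 × 0.3068 × 4 × 1 = 62.6 kips.
Bearing (0.5 in plate, F_u = 58 ksi): end bolts L_c = 1.5 − 0.6875/2 = 1.15625, R_n = min(1.2×1.15625×0.5×58, 2.4×0.625×0.5×58) = 40.238 kips/bolt; interior L_c = 2 − 0.6875 = 1.3125, R_n = 43.5 kips/bolt. φR_n = 0.75 × (1×40.238 + 3×43.5) = 128.1 kips.
Block shear: shear path 1×[1.5+3×2] = 1×7.5 in, A_gv = 3.75, A_nv = 1×(7.5 − 3.5×0.75)×0.5 = 2.4375 in²; tension to near edge: (0.9375 − 0.5×0.75)×0.5 = 0.28125 in². R_n = min(0.6×58×2.4375, 0.6×36×3.75) + 1.0×58×0.28125 = min(84.825, 81) + 16.313 = 97.313 kips. φR_n = 0.75 × 97.313 = 73.0 kips.
Governing: min(62.6, 128.1, 73.0) = 62.6 kips → bolt shear.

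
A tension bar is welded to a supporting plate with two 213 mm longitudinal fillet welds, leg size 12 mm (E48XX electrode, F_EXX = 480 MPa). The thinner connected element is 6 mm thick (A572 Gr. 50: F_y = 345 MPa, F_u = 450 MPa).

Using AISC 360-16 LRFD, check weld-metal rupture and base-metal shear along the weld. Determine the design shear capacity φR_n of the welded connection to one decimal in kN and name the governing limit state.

517.6 kN (base-metal shear governs)

Weld metal: throat = 0.707×12 = 8.484 mm, L = 2×213 = 426 mm. φR_n = 0.75 × 0.6 × 480 × 8.484 × 426 = 780.7 kN.
Base metal shear (6 mm plate): yield φR_n = 1.0×0.6×345×6×426 = 529.1 kN; rupture φR_n = 0.75×0.6×450×6×426 = 517.6 kN; take 517.6 kN (rupture).
Governing: min(780.7, 517.6) = 517.6 kN → base-metal shear.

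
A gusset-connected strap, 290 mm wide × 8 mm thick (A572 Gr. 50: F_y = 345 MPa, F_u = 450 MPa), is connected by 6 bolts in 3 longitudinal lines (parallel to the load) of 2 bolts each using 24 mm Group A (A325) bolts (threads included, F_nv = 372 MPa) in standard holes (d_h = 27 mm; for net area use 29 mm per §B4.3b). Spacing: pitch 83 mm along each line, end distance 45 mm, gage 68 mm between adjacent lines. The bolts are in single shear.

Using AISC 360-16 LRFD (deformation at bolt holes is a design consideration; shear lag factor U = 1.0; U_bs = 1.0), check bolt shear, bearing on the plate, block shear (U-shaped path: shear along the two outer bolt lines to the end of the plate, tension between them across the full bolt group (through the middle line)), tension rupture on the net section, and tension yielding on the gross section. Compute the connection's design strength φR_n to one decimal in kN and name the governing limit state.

Bolt shear: A_b = π(24)²/4 = 452.39 mm². φR_n = 0.75 × 372 × 452.39 × 6 × 1 = 757.3 kN.
Bearing (8 mm plate, F_u = 450 MPa): end bolts L_c = 45 − 27/2 = 31.5, R_n = min(1.2×31.5×8×450, 2.4×24×8×450) = 136.08 kN/bolt; interior L_c = 83 − 27 = 56, R_n = 207.36 kN/bolt. φR_n = 0.75 × (3×136.08 + 3×207.36) = 772.7 kN.
Block shear: shear path 2×[45+1×83] = 2×128 mm, A_gv = 2048, A_nv = 2×(128 − 1.5×29)×8 = 1352 mm²; tension across gage: (136 − 2×29)×8 = 624 mm². R_n = min(0.6×450×1352, 0.6×345×2048) + 1.0×450×624 = min(365.04, 423.94) + 280.8 = 645.84 kN. φR_n = 0.75 × 645.84 = 484.4 kN.
Tension rupture (net): A_n = (290 − 3×29)×8 = 1624 mm² (U = 1.0, A_e = A_n). φR_n = 0.75 × 450 × 1624 = 548.1 kN.
Tension yield (gross): A_g = 290×8 = 2320 mm². φR_n = 0.90 × 345 × 2320 = 720.4 kN.
Governing: min(757.3, 772.7, 484.4, 548.1, 720.4) = 484.4 kN → block shear.

484.4 kN (block shear governs)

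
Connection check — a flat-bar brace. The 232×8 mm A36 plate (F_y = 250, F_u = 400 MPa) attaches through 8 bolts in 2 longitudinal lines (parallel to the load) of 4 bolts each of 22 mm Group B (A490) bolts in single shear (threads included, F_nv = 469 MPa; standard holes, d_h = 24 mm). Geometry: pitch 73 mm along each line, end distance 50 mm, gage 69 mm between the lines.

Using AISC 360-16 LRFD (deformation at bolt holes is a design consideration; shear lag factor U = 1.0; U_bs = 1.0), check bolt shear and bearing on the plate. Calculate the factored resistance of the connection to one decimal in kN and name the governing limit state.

979.2 kN (bearing governs)

Bolt shear: A_b = π(22)²/4 = 380.13 mm². φR_n = 0.75 × 469 × 380.13 × 8 × 1 = 1069.7 kN.
Bearing (8 mm plate, F_u = 400 MPa): end bolts L_c = 50 − 24/2 = 38, R_n = min(1.2×38×8×400, 2.4×22×8×400) = 145.92 kN/bolt; interior L_c = 73 − 24 = 49, R_n = 168.96 kN/bolt. φR_n = 0.75 × (2×145.92 + 6×168.96) = 979.2 kN.
Governing: min(1069.7, 979.2) = 979.2 kN → bearing.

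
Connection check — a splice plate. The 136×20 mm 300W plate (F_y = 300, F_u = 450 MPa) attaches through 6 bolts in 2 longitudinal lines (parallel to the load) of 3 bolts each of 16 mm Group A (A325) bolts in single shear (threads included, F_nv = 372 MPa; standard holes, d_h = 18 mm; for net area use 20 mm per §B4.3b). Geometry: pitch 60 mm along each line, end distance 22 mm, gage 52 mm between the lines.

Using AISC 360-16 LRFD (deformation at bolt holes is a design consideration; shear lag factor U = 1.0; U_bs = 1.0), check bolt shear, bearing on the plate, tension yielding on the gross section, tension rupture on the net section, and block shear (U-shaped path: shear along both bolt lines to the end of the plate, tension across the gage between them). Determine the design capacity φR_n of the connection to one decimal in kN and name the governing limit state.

336.6 kN (bolt shear governs)

Bolt shear: A_b = π(16)²/4 = 201.06 mm². φR_n = 0.75 × 372 × 201.06 × 6 × 1 = 336.6 kN.
Bearing (20 mm plate, F_u = 450 MPa): end bolts L_c = 22 − 18/2 = 13, R_n = min(1.2×13×20×450, 2.4×16×20×450) = 140.4 kN/bolt; interior L_c = 60 − 18 = 42, R_n = 345.6 kN/bolt. φR_n = 0.75 × (2×140.4 + 4×345.6) = 1247.4 kN.
Tension yield (gross): A_g = 136×20 = 2720 mm². φR_n = 0.90 × 300 × 2720 = 734.4 kN.
Tension rupture (net): A_n = (136 − 2×20)×20 = 1920 mm² (U = 1.0, A_e = A_n). φR_n = 0.75 × 450 × 1920 = 648.0 kN.
Block shear: shear path 2×[22+2×60] = 2×142 mm, A_gv = 5680, A_nv = 2×(142 − 2.5×20)×20 = 3680 mm²; tension across gage: (52 − 1×20)×20 = 640 mm². R_n = min(0.6×450×3680, 0.6×300×5680) + 1.0×450×640 = min(993.6, 1022.4) + 288 = 1281.6 kN. φR_n = 0.75 × 1281.6 = 961.2 kN.
Governing: min(336.6, 1247.4, 734.4, 648.0, 961.2) = 336.6 kN → bolt shear.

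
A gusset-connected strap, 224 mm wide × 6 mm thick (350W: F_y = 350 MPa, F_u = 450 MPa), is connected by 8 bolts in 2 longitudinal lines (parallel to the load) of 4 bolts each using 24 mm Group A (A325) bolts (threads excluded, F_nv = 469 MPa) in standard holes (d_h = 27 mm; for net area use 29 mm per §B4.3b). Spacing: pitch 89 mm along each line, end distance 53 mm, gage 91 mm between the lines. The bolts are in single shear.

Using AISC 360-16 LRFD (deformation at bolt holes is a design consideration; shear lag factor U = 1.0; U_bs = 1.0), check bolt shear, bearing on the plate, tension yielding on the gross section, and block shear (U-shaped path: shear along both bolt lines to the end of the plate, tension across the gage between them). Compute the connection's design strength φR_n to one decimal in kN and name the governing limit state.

Bolt shear: A_b = π(24)²/4 = 452.39 mm². φR_n = 0.75 × 469 × 452.39 × 8 × 1 = 1273.0 kN.
Bearing (6 mm plate, F_u = 450 MPa): end bolts L_c = 53 − 27/2 = 39.5, R_n = min(1.2×39.5×6×450, 2.4×24×6×450) = 127.98 kN/bolt; interior L_c = 89 − 27 = 62, R_n = 155.52 kN/bolt. φR_n = 0.75 × (2×127.98 + 6×155.52) = 891.8 kN.
Tension yield (gross): A_g = 224×6 = 1344 mm². φR_n = 0.90 × 350 × 1344 = 423.4 kN.
Block shear: shear path 2×[53+3×89] = 2×320 mm, A_gv = 3840, A_nv = 2×(320 − 3.5×29)×6 = 2622 mm²; tension across gage: (91 − 1×29)×6 = 372 mm². R_n = min(0.6×450×2622, 0.6×350×3840) + 1.0×450×372 = min(707.94, 806.4) + 167.4 = 875.34 kN. φR_n = 0.75 × 875.34 = 656.5 kN.
Governing: min(1273.0, 891.8, 423.4, 656.5) = 423.4 kN → gross-section yield.

423.4 kN (gross-section yield governs)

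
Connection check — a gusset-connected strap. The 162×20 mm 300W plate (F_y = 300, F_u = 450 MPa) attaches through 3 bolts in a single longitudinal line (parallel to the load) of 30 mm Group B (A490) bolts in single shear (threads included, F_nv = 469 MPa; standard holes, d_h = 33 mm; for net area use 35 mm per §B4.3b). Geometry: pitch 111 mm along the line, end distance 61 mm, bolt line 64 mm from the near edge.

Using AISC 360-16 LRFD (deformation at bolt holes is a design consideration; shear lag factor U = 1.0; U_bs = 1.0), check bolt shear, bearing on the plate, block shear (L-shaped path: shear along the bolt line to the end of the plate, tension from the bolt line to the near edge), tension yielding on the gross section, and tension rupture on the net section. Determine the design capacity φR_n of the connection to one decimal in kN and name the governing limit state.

Bolt shear: A_b = π(30)²/4 = 706.86 mm². φR_n = 0.75 × 469 × 706.86 × 3 × 1 = 745.9 kN.
Bearing (20 mm plate, F_u = 450 MPa): end bolts L_c = 61 − 33/2 = 44.5, R_n = min(1.2×44.5×20×450, 2.4×30×20×450) = 480.6 kN/bolt; interior L_c = 111 − 33 = 78, R_n = 648 kN/bolt. φR_n = 0.75 × (1×480.6 + 2×648) = 1332.5 kN.
Block shear: shear path 1×[61+2×111] = 1×283 mm, A_gv = 5660, A_nv = 1×(283 − 2.5×35)×20 = 3910 mm²; tension to near edge: (64 − 0.5×35)×20 = 930 mm². R_n = min(0.6×450×3910, 0.6×300×5660) + 1.0×450×930 = min(1055.7, 1018.8) + 418.5 = 1437.3 kN. φR_n = 0.75 × 1437.3 = 1078.0 kN.
Tension yield (gross): A_g = 162×20 = 3240 mm². φR_n = 0.90 × 300 × 3240 = 874.8 kN.
Tension rupture (net): A_n = (162 − 1×35)×20 = 2540 mm² (U = 1.0, A_e = A_n). φR_n = 0.75 × 450 × 2540 = 857.3 kN.
Governing: min(745.9, 1332.5, 1078.0, 874.8, 857.3) = 745.9 kN → bolt shear.

745.9 kN (bolt shear governs)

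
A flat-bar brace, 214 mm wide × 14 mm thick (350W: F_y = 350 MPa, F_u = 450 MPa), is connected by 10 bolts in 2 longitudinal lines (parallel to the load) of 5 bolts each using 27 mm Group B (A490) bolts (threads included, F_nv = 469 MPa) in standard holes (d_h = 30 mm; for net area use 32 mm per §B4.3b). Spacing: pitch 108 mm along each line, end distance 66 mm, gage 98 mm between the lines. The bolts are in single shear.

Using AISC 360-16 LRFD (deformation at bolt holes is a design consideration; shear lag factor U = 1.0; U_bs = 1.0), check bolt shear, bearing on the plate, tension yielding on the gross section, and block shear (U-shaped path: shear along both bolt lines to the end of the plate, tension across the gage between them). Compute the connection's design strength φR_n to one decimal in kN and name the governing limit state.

943.7 kN (gross-section yield governs)

Bolt shear: A_b = π(27)²/4 = 572.56 mm². φR_n = 0.75 × 469 × 572.56 × 10 × 1 = 2014.0 kN.
Bearing (14 mm plate, F_u = 450 MPa): end bolts L_c = 66 − 30/2 = 51, R_n = min(1.2×51×14×450, 2.4×27×14×450) = 385.56 kN/bolt; interior L_c = 108 − 30 = 78, R_n = 408.24 kN/bolt. φR_n = 0.75 × (2×385.56 + 8×408.24) = 3027.8 kN.
Tension yield (gross): A_g = 214×14 = 2996 mm². φR_n = 0.90 × 350 × 2996 = 943.7 kN.
Block shear: shear path 2×[66+4×108] = 2×498 mm, A_gv = 13944, A_nv = 2×(498 − 4.5×32)×14 = 9912 mm²; tension across gage: (98 − 1×32)×14 = 924 mm². R_n = min(0.6×450×9912, 0.6×350×13944) + 1.0×450×924 = min(2676.2, 2928.2) + 415.8 = 3092 kN. φR_n = 0.75 × 3092 = 2319.0 kN.
Governing: min(2014.0, 3027.8, 943.7, 2319.0) = 943.7 kN → gross-section yield.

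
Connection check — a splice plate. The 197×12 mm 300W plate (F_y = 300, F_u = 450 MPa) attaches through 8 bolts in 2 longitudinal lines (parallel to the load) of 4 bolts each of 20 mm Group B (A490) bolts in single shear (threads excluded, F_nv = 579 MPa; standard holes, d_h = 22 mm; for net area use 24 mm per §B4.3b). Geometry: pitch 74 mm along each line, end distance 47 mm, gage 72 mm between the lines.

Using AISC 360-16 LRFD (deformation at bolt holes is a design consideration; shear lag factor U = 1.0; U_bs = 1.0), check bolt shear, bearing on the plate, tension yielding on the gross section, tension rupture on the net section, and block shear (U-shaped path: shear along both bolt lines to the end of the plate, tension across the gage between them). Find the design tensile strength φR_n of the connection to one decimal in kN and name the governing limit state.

603.5 kN (net-section rupture governs)

Bolt shear: A_b = π(20)²/4 = 314.16 mm². φR_n = 0.75 × 579 × 314.16 × 8 × 1 = 1091.4 kN.
Bearing (12 mm plate, F_u = 450 MPa): end bolts L_c = 47 − 22/2 = 36, R_n = min(1.2×36×12×450, 2.4×20×12×450) = 233.28 kN/bolt; interior L_c = 74 − 22 = 52, R_n = 259.2 kN/bolt. φR_n = 0.75 × (2×233.28 + 6×259.2) = 1516.3 kN.
Tension yield (gross): A_g = 197×12 = 2364 mm². φR_n = 0.90 × 300 × 2364 = 638.3 kN.
Tension rupture (net): A_n = (197 − 2×24)×12 = 1788 mm² (U = 1.0, A_e = A_n). φR_n = 0.75 × 450 × 1788 = 603.5 kN.
Block shear: shear path 2×[47+3×74] = 2×269 mm, A_gv = 6456, A_nv = 2×(269 − 3.5×24)×12 = 4440 mm²; tension across gage: (72 − 1×24)×12 = 576 mm². R_n = min(0.6×450×4440, 0.6×300×6456) + 1.0×450×576 = min(1198.8, 1162.1) + 259.2 = 1421.3 kN. φR_n = 0.75 × 1421.3 = 1066.0 kN.
Governing: min(1091.4, 1516.3, 638.3, 603.5, 1066.0) = 603.5 kN → net-section rupture.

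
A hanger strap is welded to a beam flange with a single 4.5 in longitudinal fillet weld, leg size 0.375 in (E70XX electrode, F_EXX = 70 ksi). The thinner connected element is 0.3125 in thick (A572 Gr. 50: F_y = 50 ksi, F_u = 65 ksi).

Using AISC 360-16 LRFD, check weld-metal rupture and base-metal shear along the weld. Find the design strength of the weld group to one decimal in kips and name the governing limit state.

Weld metal: throat = 0.707×0.375 = 0.26513 in, L = 4.5 in. φR_n = 0.75 × 0.6 × 70 × 0.26513 × 4.5 = 37.6 kips.
Base metal shear (0.3125 in plate): yield φR_n = 1.0×0.6×50×0.3125×4.5 = 42.2 kips; rupture φR_n = 0.75×0.6×65×0.3125×4.5 = 41.1 kips; take 41.1 kips (rupture).
Governing: min(37.6, 41.1) = 37.6 kips → weld metal.

37.6 kips (weld metal governs)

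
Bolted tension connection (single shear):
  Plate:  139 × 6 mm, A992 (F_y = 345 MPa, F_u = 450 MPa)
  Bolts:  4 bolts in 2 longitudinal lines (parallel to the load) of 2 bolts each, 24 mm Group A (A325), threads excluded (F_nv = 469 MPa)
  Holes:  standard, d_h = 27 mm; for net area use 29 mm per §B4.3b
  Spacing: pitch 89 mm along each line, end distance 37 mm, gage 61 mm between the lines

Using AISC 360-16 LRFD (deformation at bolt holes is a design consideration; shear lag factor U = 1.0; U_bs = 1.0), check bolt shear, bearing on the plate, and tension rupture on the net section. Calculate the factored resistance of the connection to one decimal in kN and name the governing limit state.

Bolt shear: A_b = π(24)²/4 = 452.39 mm². φR_n = 0.75 × 469 × 452.39 × 4 × 1 = 636.5 kN.
Bearing (6 mm plate, F_u = 450 MPa): end bolts L_c = 37 − 27/2 = 23.5, R_n = min(1.2×23.5×6×450, 2.4×24×6×450) = 76.14 kN/bolt; interior L_c = 89 − 27 = 62, R_n = 155.52 kN/bolt. φR_n = 0.75 × (2×76.14 + 2×155.52) = 347.5 kN.
Tension rupture (net): A_n = (139 − 2×29)×6 = 486 mm² (U = 1.0, A_e = A_n). φR_n = 0.75 × 450 × 486 = 164.0 kN.
Governing: min(636.5, 347.5, 164.0) = 164.0 kN → net-section rupture.

164.0 kN (net-section rupture governs)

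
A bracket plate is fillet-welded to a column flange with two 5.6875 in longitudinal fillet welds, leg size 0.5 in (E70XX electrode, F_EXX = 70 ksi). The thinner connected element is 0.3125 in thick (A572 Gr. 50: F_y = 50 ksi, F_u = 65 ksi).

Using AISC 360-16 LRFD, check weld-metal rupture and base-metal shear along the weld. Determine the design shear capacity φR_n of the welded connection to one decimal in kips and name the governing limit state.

104.0 kips (base-metal shear governs)

Weld metal: throat = 0.707×0.5 = 0.3535 in, L = 2×5.6875 = 11.375 in. φR_n = 0.75 × 0.6 × 70 × 0.3535 × 11.375 = 126.7 kips.
Base metal shear (0.3125 in plate): yield φR_n = 1.0×0.6×50×0.3125×11.375 = 106.6 kips; rupture φR_n = 0.75×0.6×65×0.3125×11.375 = 104.0 kips; take 104.0 kips (rupture).
Governing: min(126.7, 104.0) = 104.0 kips → base-metal shear.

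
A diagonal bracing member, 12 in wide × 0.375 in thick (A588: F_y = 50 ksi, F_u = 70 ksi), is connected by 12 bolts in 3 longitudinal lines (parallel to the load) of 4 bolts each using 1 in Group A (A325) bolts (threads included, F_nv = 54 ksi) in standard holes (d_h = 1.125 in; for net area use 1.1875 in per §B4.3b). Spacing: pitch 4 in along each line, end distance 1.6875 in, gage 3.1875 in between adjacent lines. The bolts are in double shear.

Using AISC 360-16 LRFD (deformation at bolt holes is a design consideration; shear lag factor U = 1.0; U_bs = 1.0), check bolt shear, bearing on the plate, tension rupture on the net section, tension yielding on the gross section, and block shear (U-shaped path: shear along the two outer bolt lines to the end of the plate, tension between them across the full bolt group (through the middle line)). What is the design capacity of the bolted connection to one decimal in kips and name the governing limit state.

Bolt shear: A_b = π(1)²/4 = 0.7854 in². φR_n = 0.75 × 54 × 0.7854 × 12 × 2 = 763.4 kips.
Bearing (0.375 in plate, F_u = 70 ksi): end bolts L_c = 1.6875 − 1.125/2 = 1.125, R_n = min(1.2×1.125×0.375×70, 2.4×1×0.375×70) = 35.438 kips/bolt; interior L_c = 4 − 1.125 = 2.875, R_n = 63 kips/bolt. φR_n = 0.75 × (3×35.438 + 9×63) = 505.0 kips.
Tension rupture (net): A_n = (12 − 3×1.1875)×0.375 = 3.1641 in² (U = 1.0, A_e = A_n). φR_n = 0.75 × 70 × 3.1641 = 166.1 kips.
Tension yield (gross): A_g = 12×0.375 = 4.5 in². φR_n = 0.90 × 50 × 4.5 = 202.5 kips.
Block shear: shear path 2×[1.6875+3×4] = 2×13.6875 in, A_gv = 10.266, A_nv = 2×(13.6875 − 3.5×1.1875)×0.375 = 7.1484 in²; tension across gage: (6.375 − 2×1.1875)×0.375 = 1.5 in². R_n = min(0.6×70×7.1484, 0.6×50×10.266) + 1.0×70×1.5 = min(300.23, 307.98) + 105 = 405.23 kips. φR_n = 0.75 × 405.23 = 303.9 kips.
Governing: min(763.4, 505.0, 166.1, 202.5, 303.9) = 166.1 kips → net-section rupture.

166.1 kips (net-section rupture governs)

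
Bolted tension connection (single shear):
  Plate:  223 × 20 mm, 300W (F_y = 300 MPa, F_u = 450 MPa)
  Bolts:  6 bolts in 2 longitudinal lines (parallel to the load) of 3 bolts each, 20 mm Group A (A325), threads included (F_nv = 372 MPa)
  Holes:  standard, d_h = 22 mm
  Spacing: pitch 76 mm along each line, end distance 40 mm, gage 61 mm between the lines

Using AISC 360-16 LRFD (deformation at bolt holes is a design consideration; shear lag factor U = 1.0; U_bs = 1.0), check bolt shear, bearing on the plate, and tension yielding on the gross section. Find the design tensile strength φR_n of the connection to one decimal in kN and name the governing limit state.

Bolt shear: A_b = π(20)²/4 = 314.16 mm². φR_n = 0.75 × 372 × 314.16 × 6 × 1 = 525.9 kN.
Bearing (20 mm plate, F_u = 450 MPa): end bolts L_c = 40 − 22/2 = 29, R_n = min(1.2×29×20×450, 2.4×20×20×450) = 313.2 kN/bolt; interior L_c = 76 − 22 = 54, R_n = 432 kN/bolt. φR_n = 0.75 × (2×313.2 + 4×432) = 1765.8 kN.
Tension yield (gross): A_g = 223×20 = 4460 mm². φR_n = 0.90 × 300 × 4460 = 1204.2 kN.
Governing: min(525.9, 1765.8, 1204.2) = 525.9 kN → bolt shear.

525.9 kN (bolt shear governs)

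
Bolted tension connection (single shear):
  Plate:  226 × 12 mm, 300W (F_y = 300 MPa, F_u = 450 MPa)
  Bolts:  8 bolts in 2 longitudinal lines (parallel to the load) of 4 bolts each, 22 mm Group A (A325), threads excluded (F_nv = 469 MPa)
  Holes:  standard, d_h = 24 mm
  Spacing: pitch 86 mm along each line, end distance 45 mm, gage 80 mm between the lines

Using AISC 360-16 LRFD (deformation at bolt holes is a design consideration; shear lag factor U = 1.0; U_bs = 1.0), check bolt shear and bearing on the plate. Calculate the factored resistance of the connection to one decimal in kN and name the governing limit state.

1069.7 kN (bolt shear governs)

Bolt shear: A_b = π(22)²/4 = 380.13 mm². φR_n = 0.75 × 469 × 380.13 × 8 × 1 = 1069.7 kN.
Bearing (12 mm plate, F_u = 450 MPa): end bolts L_c = 45 − 24/2 = 33, R_n = min(1.2×33×12×450, 2.4×22×12×450) = 213.84 kN/bolt; interior L_c = 86 − 24 = 62, R_n = 285.12 kN/bolt. φR_n = 0.75 × (2×213.84 + 6×285.12) = 1603.8 kN.
Governing: min(1069.7, 1603.8) = 1069.7 kN → bolt shear.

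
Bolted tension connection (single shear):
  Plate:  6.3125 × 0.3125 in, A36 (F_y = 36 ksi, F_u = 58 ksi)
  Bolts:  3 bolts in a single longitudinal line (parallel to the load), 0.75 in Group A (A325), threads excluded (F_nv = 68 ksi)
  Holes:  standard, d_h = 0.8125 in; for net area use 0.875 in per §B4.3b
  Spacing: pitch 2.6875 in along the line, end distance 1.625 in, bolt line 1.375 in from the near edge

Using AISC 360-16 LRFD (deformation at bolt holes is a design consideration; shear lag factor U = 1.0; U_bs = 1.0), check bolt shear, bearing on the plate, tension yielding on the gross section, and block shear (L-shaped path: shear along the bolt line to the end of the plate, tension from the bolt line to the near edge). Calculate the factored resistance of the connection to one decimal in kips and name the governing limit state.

Bolt shear: A_b = π(0.75)²/4 = 0.44179 in². φR_n = 0.75 × 68 × 0.44179 × 3 × 1 = 67.6 kips.
Bearing (0.3125 in plate, F_u = 58 ksi): end bolts L_c = 1.625 − 0.8125/2 = 1.21875, R_n = min(1.2×1.21875×0.3125×58, 2.4×0.75×0.3125×58) = 26.508 kips/bolt; interior L_c = 2.6875 − 0.8125 = 1.875, R_n = 32.625 kips/bolt. φR_n = 0.75 × (1×26.508 + 2×32.625) = 68.8 kips.
Tension yield (gross): A_g = 6.3125×0.3125 = 1.9727 in². φR_n = 0.90 × 36 × 1.9727 = 63.9 kips.
Block shear: shear path 1×[1.625+2×2.6875] = 1×7 in, A_gv = 2.1875, A_nv = 1×(7 − 2.5×0.875)×0.3125 = 1.5039 in²; tension to near edge: (1.375 − 0.5×0.875)×0.3125 = 0.29297 in². R_n = min(0.6×58×1.5039, 0.6×36×2.1875) + 1.0×58×0.29297 = min(52.336, 47.25) + 16.992 = 64.242 kips. φR_n = 0.75 × 64.242 = 48.2 kips.
Governing: min(67.6, 68.8, 63.9, 48.2) = 48.2 kips → block shear.

48.2 kips (block shear governs)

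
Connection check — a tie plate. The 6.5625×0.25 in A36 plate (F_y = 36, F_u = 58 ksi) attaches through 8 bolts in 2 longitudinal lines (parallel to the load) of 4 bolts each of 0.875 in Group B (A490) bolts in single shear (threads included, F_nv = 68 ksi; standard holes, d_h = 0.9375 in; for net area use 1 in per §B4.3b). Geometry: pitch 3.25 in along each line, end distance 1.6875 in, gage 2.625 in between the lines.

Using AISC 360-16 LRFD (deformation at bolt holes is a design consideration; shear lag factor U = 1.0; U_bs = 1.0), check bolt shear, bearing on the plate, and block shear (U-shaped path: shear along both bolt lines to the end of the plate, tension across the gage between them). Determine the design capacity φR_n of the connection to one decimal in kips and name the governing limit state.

Bolt shear: A_b = π(0.875)²/4 = 0.60132 in². φR_n = 0.75 × 68 × 0.60132 × 8 × 1 = 245.3 kips.
Bearing (0.25 in plate, F_u = 58 ksi): end bolts L_c = 1.6875 − 0.9375/2 = 1.21875, R_n = min(1.2×1.21875×0.25×58, 2.4×0.875×0.25×58) = 21.206 kips/bolt; interior L_c = 3.25 − 0.9375 = 2.3125, R_n = 30.45 kips/bolt. φR_n = 0.75 × (2×21.206 + 6×30.45) = 168.8 kips.
Block shear: shear path 2×[1.6875+3×3.25] = 2×11.4375 in, A_gv = 5.7188, A_nv = 2×(11.4375 − 3.5×1)×0.25 = 3.9688 in²; tension across gage: (2.625 − 1×1)×0.25 = 0.40625 in². R_n = min(0.6×58×3.9688, 0.6×36×5.7188) + 1.0×58×0.40625 = min(138.11, 123.53) + 23.563 = 147.09 kips. φR_n = 0.75 × 147.09 = 110.3 kips.
Governing: min(245.3, 168.8, 110.3) = 110.3 kips → block shear.

110.3 kips (block shear governs)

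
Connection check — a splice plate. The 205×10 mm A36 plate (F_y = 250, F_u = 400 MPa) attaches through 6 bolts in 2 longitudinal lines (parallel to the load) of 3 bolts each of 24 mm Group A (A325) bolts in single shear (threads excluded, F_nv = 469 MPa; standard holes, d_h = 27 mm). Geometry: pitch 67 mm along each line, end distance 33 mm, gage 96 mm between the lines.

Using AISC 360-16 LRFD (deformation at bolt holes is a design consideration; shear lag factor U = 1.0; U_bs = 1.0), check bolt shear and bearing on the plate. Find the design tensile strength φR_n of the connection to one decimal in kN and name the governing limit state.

Bolt shear: A_b = π(24)²/4 = 452.39 mm². φR_n = 0.75 × 469 × 452.39 × 6 × 1 = 954.8 kN.
Bearing (10 mm plate, F_u = 400 MPa): end bolts L_c = 33 − 27/2 = 19.5, R_n = min(1.2×19.5×10×400, 2.4×24×10×400) = 93.6 kN/bolt; interior L_c = 67 − 27 = 40, R_n = 192 kN/bolt. φR_n = 0.75 × (2×93.6 + 4×192) = 716.4 kN.
Governing: min(954.8, 716.4) = 716.4 kN → bearing.

716.4 kN (bearing governs)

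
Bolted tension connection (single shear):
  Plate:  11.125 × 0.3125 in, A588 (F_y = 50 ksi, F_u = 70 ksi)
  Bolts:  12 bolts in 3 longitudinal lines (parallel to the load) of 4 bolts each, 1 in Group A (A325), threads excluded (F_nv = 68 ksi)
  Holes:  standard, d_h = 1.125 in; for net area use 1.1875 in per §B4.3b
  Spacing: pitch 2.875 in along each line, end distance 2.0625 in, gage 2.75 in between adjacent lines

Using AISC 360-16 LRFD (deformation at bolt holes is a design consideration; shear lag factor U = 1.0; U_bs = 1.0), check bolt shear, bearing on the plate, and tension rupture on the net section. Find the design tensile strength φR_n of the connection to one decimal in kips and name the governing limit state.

Bolt shear: A_b = π(1)²/4 = 0.7854 in². φR_n = 0.75 × 68 × 0.7854 × 12 × 1 = 480.7 kips.
Bearing (0.3125 in plate, F_u = 70 ksi): end bolts L_c = 2.0625 − 1.125/2 = 1.5, R_n = min(1.2×1.5×0.3125×70, 2.4×1×0.3125×70) = 39.375 kips/bolt; interior L_c = 2.875 − 1.125 = 1.75, R_n = 45.938 kips/bolt. φR_n = 0.75 × (3×39.375 + 9×45.938) = 398.7 kips.
Tension rupture (net): A_n = (11.125 − 3×1.1875)×0.3125 = 2.3633 in² (U = 1.0, A_e = A_n). φR_n = 0.75 × 70 × 2.3633 = 124.1 kips.
Governing: min(480.7, 398.7, 124.1) = 124.1 kips → net-section rupture.

124.1 kips (net-section rupture governs)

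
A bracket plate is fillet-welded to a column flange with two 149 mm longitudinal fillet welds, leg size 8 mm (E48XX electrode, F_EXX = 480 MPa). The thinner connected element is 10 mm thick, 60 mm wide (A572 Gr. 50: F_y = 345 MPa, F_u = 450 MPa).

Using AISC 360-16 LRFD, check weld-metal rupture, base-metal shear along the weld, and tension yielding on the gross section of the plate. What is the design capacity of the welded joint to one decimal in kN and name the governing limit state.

186.3 kN (gross-section yield governs)

Weld metal: throat = 0.707×8 = 5.656 mm, L = 2×149 = 298 mm. φR_n = 0.75 × 0.6 × 480 × 5.656 × 298 = 364.1 kN.
Base metal shear (10 mm plate): yield φR_n = 1.0×0.6×345×10×298 = 616.9 kN; rupture φR_n = 0.75×0.6×450×10×298 = 603.5 kN; take 603.5 kN (rupture).
Tension yield (gross): A_g = 60×10 = 600 mm². φR_n = 0.90 × 345 × 600 = 186.3 kN.
Governing: min(364.1, 603.5, 186.3) = 186.3 kN → gross-section yield.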